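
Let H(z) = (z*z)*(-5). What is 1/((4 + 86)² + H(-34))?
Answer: 1/2320 ≈ 0.00043103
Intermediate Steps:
H(z) = -5*z² (H(z) = z²*(-5) = -5*z²)
1/((4 + 86)² + H(-34)) = 1/((4 + 86)² - 5*(-34)²) = 1/(90² - 5*1156) = 1/(8100 - 5780) = 1/2320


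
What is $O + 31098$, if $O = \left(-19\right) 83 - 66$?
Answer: $29455$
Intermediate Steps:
$O = -1643$ ($O = -1577 - 66 = -1643$)
$O + 31098 = -1643 + 31098 = 29455$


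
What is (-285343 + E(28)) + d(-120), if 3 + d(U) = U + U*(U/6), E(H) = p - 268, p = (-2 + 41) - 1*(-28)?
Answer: -283267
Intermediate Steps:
p = 67 (p = 39 + 28 = 67)
E(H) = -201 (E(H) = 67 - 268 = -201)
d(U) = -3 + U + U**2/6 (d(U) = -3 + (U + U*(U/6)) = -3 + (U + U**2/6) = -3 + U + U**2/6)
(-285343 + E(28)) + d(-120) = (-285343 - 201) + (-3 - 120 + (1/6)*(-120)**2) = -285544 + (-3 - 120 + (1/6)*14400) = -285544 + (-3 - 120 + 2400) = -285544 + 2277 = -283267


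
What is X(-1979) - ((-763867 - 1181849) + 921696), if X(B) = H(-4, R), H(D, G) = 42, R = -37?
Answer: 1024062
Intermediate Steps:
X(B) = 42
X(-1979) - ((-763867 - 1181849) + 921696) = 42 - ((-763867 - 1181849) + 921696) = 42 - (-1945716 + 921696) = 42 - 1*(-1024020) = 42 + 1024020 = 1024062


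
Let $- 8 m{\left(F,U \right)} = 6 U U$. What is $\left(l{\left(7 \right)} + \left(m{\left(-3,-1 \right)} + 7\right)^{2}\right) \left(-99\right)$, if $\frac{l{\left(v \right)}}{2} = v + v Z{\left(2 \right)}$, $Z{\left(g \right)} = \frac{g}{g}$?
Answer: $- \frac{106227}{16} \approx -6639.2$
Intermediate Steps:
$m{\left(F,U \right)} = - \frac{3 U^{2}}{4}$ ($m{\left(F,U \right)} = - \frac{6 U U}{8} = - \frac{6 U^{2}}{8} = - \frac{3 U^{2}}{4}$)
$Z{\left(g \right)} = 1$
$l{\left(v \right)} = 4 v$ ($l{\left(v \right)} = 2 \left(v + v 1\right) = 2 \left(v + v\right) = 2 \cdot 2 v = 4 v$)
$\left(l{\left(7 \right)} + \left(m{\left(-3,-1 \right)} + 7\right)^{2}\right) \left(-99\right) = \left(4 \cdot 7 + \left(- \frac{3 \left(-1\right)^{2}}{4} + 7\right)^{2}\right) \left(-99\right) = \left(28 + \left(\left(- \frac{3}{4}\right) 1 + 7\right)^{2}\right) \left(-99\right) = \left(28 + \left(- \frac{3}{4} + 7\right)^{2}\right) \left(-99\right) = \left(28 + \left(\frac{25}{4}\right)^{2}\right) \left(-99\right) = \left(28 + \frac{625}{16}\right) \left(-99\right) = \frac{1073}{16} \left(-99\right) = - \frac{106227}{16}$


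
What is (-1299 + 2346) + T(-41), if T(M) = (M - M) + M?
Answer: 1006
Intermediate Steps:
T(M) = M (T(M) = 0 + M = M)
(-1299 + 2346) + T(-41) = (-1299 + 2346) - 41 = 1047 - 41 = 1006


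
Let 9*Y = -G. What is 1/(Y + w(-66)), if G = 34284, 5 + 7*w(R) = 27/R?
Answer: -66/251467 ≈ -0.00026246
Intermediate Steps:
w(R) = -5/7 + 27/(7*R) (w(R) = -5/7 + (27/R)/7 = -5/7 + 27/(7*R))
Y = -11428/3 (Y = (-1*34284)/9 = (⅑)*(-34284) = -11428/3 ≈ -3809.3)
1/(Y + w(-66)) = 1/(-11428/3 + (⅐)*(27 - 5*(-66))/(-66)) = 1/(-11428/3 + (⅐)*(-1/66)*(27 + 330)) = 1/(-11428/3 + (⅐)*(-1/66)*357) = 1/(-11428/3 - 17/22) = 1/(-251467/66) = -66/251467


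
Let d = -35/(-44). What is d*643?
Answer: 22505/44 ≈ 511.48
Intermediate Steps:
d = 35/44 (d = -35*(-1/44) = 35/44 ≈ 0.79545)
d*643 = (35/44)*643 = 22505/44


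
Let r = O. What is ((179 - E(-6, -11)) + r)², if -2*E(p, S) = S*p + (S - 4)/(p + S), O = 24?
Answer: 64625521/1156 ≈ 55904.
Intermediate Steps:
E(p, S) = -S*p/2 - (-4 + S)/(2*(S + p)) (E(p, S) = -(S*p + (S - 4)/(p + S))/2 = -(S*p + (-4 + S)/(S + p))/2 = -S*p/2 - (-4 + S)/(2*(S + p)))
r = 24
((179 - E(-6, -11)) + r)² = ((179 - (4 - 1*(-11) - 1*(-11)*(-6)² - 1*(-6)*(-11)²)/(2*(-11 - 6))) + 24)² = ((179 - (4 + 11 - 1*(-11)*36 - 1*(-6)*121)/(2*(-17))) + 24)² = ((179 - (-1)*(4 + 11 + 396 + 726)/(2*17)) + 24)² = ((179 - (-1)*1137/(2*17)) + 24)² = ((179 - 1*(-1137/34)) + 24)² = ((179 + 1137/34) + 24)² = (7223/34 + 24)² = (8039/34)² = 64625521/1156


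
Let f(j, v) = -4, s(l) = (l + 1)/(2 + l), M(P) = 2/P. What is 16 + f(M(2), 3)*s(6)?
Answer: 25/2 ≈ 12.500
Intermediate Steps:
s(l) = (1 + l)/(2 + l)
16 + f(M(2), 3)*s(6) = 16 - 4*(1 + 6)/(2 + 6) = 16 - 4*7/8 = 16 - 7/2 = 25/2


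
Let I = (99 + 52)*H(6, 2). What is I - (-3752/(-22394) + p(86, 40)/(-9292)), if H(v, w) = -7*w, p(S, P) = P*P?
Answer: -54986353082/26010631 ≈ -2114.0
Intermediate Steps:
p(S, P) = P**2
I = -2114 (I = (99 + 52)*(-7*2) = 151*(-14) = -2114)
I - (-3752/(-22394) + p(86, 40)/(-9292)) = -2114 - (-3752/(-22394) + 40**2/(-9292)) = -2114 - (-3752*(-1/22394) + 1600*(-1/9292)) = -2114 - (1876/11197 - 400/2323) = -2114 - 1*(-120852/26010631) = -2114 + 120852/26010631 = -54986353082/26010631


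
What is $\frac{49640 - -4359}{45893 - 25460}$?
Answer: $\frac{53999}{20433} \approx 2.6427$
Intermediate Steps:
$\frac{49640 - -4359}{45893 - 25460} = \frac{49640 + \left(-1820 + 6179\right)}{20433} = \left(49640 + 4359\right) \frac{1}{20433} = 53999 \cdot \frac{1}{20433} = \frac{53999}{20433}$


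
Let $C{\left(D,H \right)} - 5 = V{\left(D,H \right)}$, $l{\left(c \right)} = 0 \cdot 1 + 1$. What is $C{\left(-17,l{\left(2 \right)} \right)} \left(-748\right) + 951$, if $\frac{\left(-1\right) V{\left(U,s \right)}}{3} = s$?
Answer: $-545$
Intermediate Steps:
$l{\left(c \right)} = 1$ ($l{\left(c \right)} = 0 + 1 = 1$)
$V{\left(U,s \right)} = - 3 s$
$C{\left(D,H \right)} = 5 - 3 H$
$C{\left(-17,l{\left(2 \right)} \right)} \left(-748\right) + 951 = \left(5 - 3\right) \left(-748\right) + 951 = 2 \left(-748\right) + 951 = -1496 + 951 = -545$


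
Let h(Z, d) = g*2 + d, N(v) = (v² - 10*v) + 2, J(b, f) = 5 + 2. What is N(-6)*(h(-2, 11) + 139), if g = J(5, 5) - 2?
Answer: 15680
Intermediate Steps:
J(b, f) = 7
N(v) = 2 + v² - 10*v
g = 5 (g = 7 - 2 = 5)
h(Z, d) = 10 + d (h(Z, d) = 5*2 + d = 10 + d)
N(-6)*(h(-2, 11) + 139) = (2 + (-6)² - 10*(-6))*((10 + 11) + 139) = (2 + 36 + 60)*(21 + 139) = 98*160 = 15680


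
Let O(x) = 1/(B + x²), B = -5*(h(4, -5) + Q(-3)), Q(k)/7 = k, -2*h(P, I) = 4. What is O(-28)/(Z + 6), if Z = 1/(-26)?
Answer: 26/139345 ≈ 0.00018659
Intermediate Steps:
h(P, I) = -2 (h(P, I) = -½*4 = -2)
Q(k) = 7*k
B = 115 (B = -5*(-2 + 7*(-3)) = -5*(-2 - 21) = -5*(-23) = 115)
O(x) = 1/(115 + x²)
Z = -1/26 ≈ -0.038462
O(-28)/(Z + 6) = 1/((115 + (-28)²)*(-1/26 + 6)) = 1/((115 + 784)*(155/26)) = (26/155)/899 = (1/899)*(26/155) = 26/139345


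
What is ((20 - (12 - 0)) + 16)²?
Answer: 576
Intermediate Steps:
((20 - (12 - 0)) + 16)² = ((20 - (12 - 1*0)) + 16)² = ((20 - (12 + 0)) + 16)² = ((20 - 1*12) + 16)² = ((20 - 12) + 16)² = (8 + 16)² = 24² = 576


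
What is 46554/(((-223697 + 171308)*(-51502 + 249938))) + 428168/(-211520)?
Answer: -46366520569787/22905552807480 ≈ -2.0242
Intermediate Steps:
46554/(((-223697 + 171308)*(-51502 + 249938))) + 428168/(-211520) = 46554/((-52389*198436)) + 428168*(-1/211520) = 46554/(-10395863604) - 53521/26440 = 46554*(-1/10395863604) - 53521/26440 = -7759/1732643934 - 53521/26440 = -46366520569787/22905552807480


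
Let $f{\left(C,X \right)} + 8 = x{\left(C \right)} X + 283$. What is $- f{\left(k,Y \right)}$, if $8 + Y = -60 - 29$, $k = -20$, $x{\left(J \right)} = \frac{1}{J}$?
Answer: $- \frac{5597}{20} \approx -279.85$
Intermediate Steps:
$Y = -97$ ($Y = -8 - 89 = -97$)
$f{\left(C,X \right)} = 275 + \frac{X}{C}$ ($f{\left(C,X \right)} = -8 + \left(\frac{X}{C} + 283\right) = -8 + \left(283 + \frac{X}{C}\right) = 275 + \frac{X}{C}$)
$- f{\left(k,Y \right)} = - (275 - \frac{97}{-20}) = - (275 - - \frac{97}{20}) = - (275 + \frac{97}{20}) = \left(-1\right) \frac{5597}{20} = - \frac{5597}{20}$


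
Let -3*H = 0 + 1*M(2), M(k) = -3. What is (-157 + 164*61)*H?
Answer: 9847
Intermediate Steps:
H = 1 (H = -(0 + 1*(-3))/3 = -(0 - 3)/3 = -⅓*(-3) = 1)
(-157 + 164*61)*H = (-157 + 164*61)*1 = (-157 + 10004)*1 = 9847*1 = 9847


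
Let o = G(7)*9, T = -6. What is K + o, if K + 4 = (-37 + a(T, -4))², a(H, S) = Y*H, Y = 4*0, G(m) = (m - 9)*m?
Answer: 1239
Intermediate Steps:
G(m) = m*(-9 + m) (G(m) = (-9 + m)*m = m*(-9 + m))
Y = 0
a(H, S) = 0 (a(H, S) = 0*H = 0)
o = -126 (o = (7*(-9 + 7))*9 = (7*(-2))*9 = -14*9 = -126)
K = 1365 (K = -4 + (-37 + 0)² = -4 + (-37)² = -4 + 1369 = 1365)
K + o = 1365 - 126 = 1239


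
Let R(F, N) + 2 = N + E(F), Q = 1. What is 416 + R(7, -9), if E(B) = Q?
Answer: 406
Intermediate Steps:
E(B) = 1
R(F, N) = -1 + N (R(F, N) = -2 + (N + 1) = -2 + (1 + N) = -1 + N)
416 + R(7, -9) = 416 + (-1 - 9) = 416 - 10 = 406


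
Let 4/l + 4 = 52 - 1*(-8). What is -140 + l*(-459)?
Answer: -2419/14 ≈ -172.79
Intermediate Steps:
l = 1/14 (l = 4/(-4 + (52 - 1*(-8))) = 4/(-4 + (52 + 8)) = 4/(-4 + 60) = 4/56 = 4*(1/56) = 1/14 ≈ 0.071429)
-140 + l*(-459) = -140 + (1/14)*(-459) = -140 - 459/14 = -2419/14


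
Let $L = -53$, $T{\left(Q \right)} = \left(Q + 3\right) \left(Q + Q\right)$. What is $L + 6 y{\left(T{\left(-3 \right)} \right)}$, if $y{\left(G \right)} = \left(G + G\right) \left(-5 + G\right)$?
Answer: $-53$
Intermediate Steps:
$T{\left(Q \right)} = 2 Q \left(3 + Q\right)$ ($T{\left(Q \right)} = \left(3 + Q\right) 2 Q = 2 Q \left(3 + Q\right)$)
$y{\left(G \right)} = 2 G \left(-5 + G\right)$
$L + 6 y{\left(T{\left(-3 \right)} \right)} = -53 + 6 \cdot 2 \cdot 2 \left(-3\right) \left(3 - 3\right) \left(-5 + 2 \left(-3\right) \left(3 - 3\right)\right) = -53 + 6 \cdot 2 \cdot 2 \left(-3\right) 0 \left(-5 + 2 \left(-3\right) 0\right) = -53 + 6 \cdot 2 \cdot 0 \left(-5 + 0\right) = -53 + 6 \cdot 2 \cdot 0 \left(-5\right) = -53 + 6 \cdot 0 = -53 + 0 = -53$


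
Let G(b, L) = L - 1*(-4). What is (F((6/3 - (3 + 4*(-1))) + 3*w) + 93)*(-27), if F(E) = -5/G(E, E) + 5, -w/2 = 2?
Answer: -2673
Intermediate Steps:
G(b, L) = 4 + L (G(b, L) = L + 4 = 4 + L)
w = -4 (w = -2*2 = -4)
F(E) = 5 - 5/(4 + E) (F(E) = -5/(4 + E) + 5 = 5 - 5/(4 + E))
(F((6/3 - (3 + 4*(-1))) + 3*w) + 93)*(-27) = (5*(3 + ((6/3 - (3 + 4*(-1))) + 3*(-4)))/(4 + ((6/3 - (3 + 4*(-1))) + 3*(-4))) + 93)*(-27) = (5*(3 + ((6*(⅓) - (3 - 4)) - 12))/(4 + ((6*(⅓) - (3 - 4)) - 12)) + 93)*(-27) = (5*(3 + ((2 - 1*(-1)) - 12))/(4 + ((2 - 1*(-1)) - 12)) + 93)*(-27) = (5*(3 + ((2 + 1) - 12))/(4 + ((2 + 1) - 12)) + 93)*(-27) = (5*(3 + (3 - 12))/(4 + (3 - 12)) + 93)*(-27) = (5*(3 - 9)/(4 - 9) + 93)*(-27) = (5*(-6)/(-5) + 93)*(-27) = (5*(-⅕)*(-6) + 93)*(-27) = (6 + 93)*(-27) = 99*(-27) = -2673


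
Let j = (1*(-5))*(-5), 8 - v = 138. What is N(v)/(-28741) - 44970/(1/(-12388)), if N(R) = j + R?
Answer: 16011276554865/28741 ≈ 5.5709e+8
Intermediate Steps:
v = -130 (v = 8 - 1*138 = 8 - 138 = -130)
j = 25 (j = -5*(-5) = 25)
N(R) = 25 + R
N(v)/(-28741) - 44970/(1/(-12388)) = (25 - 130)/(-28741) - 44970/(1/(-12388)) = -105*(-1/28741) - 44970/(-1/12388) = 105/28741 - 44970*(-12388) = 105/28741 + 557088360 = 16011276554865/28741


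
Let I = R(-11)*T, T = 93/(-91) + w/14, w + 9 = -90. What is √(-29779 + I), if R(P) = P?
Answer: 5*I*√39338026/182 ≈ 172.31*I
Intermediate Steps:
w = -99 (w = -9 - 90 = -99)
T = -1473/182 (T = 93/(-91) - 99/14 = 93*(-1/91) - 99*1/14 = -93/91 - 99/14 = -1473/182 ≈ -8.0934)
I = 16203/182 (I = -11*(-1473/182) = 16203/182 ≈ 89.027)
√(-29779 + I) = √(-29779 + 16203/182) = √(-5403575/182) = 5*I*√39338026/182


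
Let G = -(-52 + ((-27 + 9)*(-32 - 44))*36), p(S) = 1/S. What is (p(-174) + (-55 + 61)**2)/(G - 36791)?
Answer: -6263/14961738 ≈ -0.00041860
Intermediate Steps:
G = -49196 (G = -(-52 - 18*(-76)*36) = -(-52 + 1368*36) = -(-52 + 49248) = -1*49196 = -49196)
(p(-174) + (-55 + 61)**2)/(G - 36791) = (1/(-174) + (-55 + 61)**2)/(-49196 - 36791) = (-1/174 + 6**2)/(-85987) = (-1/174 + 36)*(-1/85987) = (6263/174)*(-1/85987) = -6263/14961738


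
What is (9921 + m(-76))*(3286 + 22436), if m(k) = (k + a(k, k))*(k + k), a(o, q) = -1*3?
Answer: 564057738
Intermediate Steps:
a(o, q) = -3
m(k) = 2*k*(-3 + k) (m(k) = (k - 3)*(k + k) = (-3 + k)*(2*k) = 2*k*(-3 + k))
(9921 + m(-76))*(3286 + 22436) = (9921 + 2*(-76)*(-3 - 76))*(3286 + 22436) = (9921 + 2*(-76)*(-79))*25722 = (9921 + 12008)*25722 = 21929*25722 = 564057738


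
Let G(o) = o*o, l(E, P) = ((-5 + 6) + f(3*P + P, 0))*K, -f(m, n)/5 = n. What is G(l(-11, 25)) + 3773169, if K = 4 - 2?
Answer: 3773173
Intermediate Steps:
f(m, n) = -5*n
K = 2
l(E, P) = 2 (l(E, P) = ((-5 + 6) - 5*0)*2 = (1 + 0)*2 = 1*2 = 2)
G(o) = o²
G(l(-11, 25)) + 3773169 = 2² + 3773169 = 4 + 3773169 = 3773173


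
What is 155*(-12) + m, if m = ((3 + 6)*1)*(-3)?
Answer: -1887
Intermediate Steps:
m = -27 (m = (9*1)*(-3) = 9*(-3) = -27)
155*(-12) + m = 155*(-12) - 27 = -1860 - 27 = -1887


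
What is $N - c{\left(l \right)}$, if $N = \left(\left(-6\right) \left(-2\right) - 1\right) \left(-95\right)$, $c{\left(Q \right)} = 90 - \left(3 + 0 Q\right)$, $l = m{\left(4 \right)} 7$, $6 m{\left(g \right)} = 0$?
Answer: $-1132$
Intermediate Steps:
$m{\left(g \right)} = 0$ ($m{\left(g \right)} = \frac{1}{6} \cdot 0 = 0$)
$l = 0$ ($l = 0 \cdot 7 = 0$)
$c{\left(Q \right)} = 87$ ($c{\left(Q \right)} = 90 - \left(3 + 0\right) = 90 - 3 = 87$)
$N = -1045$ ($N = \left(12 - 1\right) \left(-95\right) = 11 \left(-95\right) = -1045$)
$N - c{\left(l \right)} = -1045 - 87 = -1132$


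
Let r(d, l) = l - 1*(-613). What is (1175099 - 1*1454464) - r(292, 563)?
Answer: -280541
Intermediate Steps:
r(d, l) = 613 + l (r(d, l) = l + 613 = 613 + l)
(1175099 - 1*1454464) - r(292, 563) = (1175099 - 1*1454464) - (613 + 563) = (1175099 - 1454464) - 1*1176 = -279365 - 1176 = -280541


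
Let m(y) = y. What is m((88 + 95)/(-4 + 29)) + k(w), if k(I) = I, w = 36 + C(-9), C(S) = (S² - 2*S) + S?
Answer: 3333/25 ≈ 133.32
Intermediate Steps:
C(S) = S² - S
w = 126 (w = 36 - 9*(-1 - 9) = 36 - 9*(-10) = 36 + 90 = 126)
m((88 + 95)/(-4 + 29)) + k(w) = (88 + 95)/(-4 + 29) + 126 = 183/25 + 126 = 3333/25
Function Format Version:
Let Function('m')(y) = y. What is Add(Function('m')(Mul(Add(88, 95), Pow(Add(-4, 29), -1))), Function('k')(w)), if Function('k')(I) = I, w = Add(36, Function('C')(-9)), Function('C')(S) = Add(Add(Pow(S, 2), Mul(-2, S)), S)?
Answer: Rational(3333, 25) ≈ 133.32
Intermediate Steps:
Function('C')(S) = Add(Pow(S, 2), Mul(-1, S))
w = 126 (w = Add(36, Mul(-9, Add(-1, -9))) = Add(36, Mul(-9, -10)) = Add(36, 90) = 126)
Add(Function('m')(Mul(Add(88, 95), Pow(Add(-4, 29), -1))), Function('k')(w)) = Add(Mul(Add(88, 95), Pow(Add(-4, 29), -1)), 126) = Add(Mul(183, Pow(25, -1)), 126) = Add(Mul(183, Rational(1, 25)), 126) = Add(Rational(183, 25), 126) = Rational(3333, 25)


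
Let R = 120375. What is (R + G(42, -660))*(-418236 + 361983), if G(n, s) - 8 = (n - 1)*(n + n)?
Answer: -6965640231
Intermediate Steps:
G(n, s) = 8 + 2*n*(-1 + n) (G(n, s) = 8 + (n - 1)*(n + n) = 8 + (-1 + n)*(2*n) = 8 + 2*n*(-1 + n))
(R + G(42, -660))*(-418236 + 361983) = (120375 + (8 - 2*42 + 2*42**2))*(-418236 + 361983) = (120375 + (8 - 84 + 2*1764))*(-56253) = (120375 + (8 - 84 + 3528))*(-56253) = (120375 + 3452)*(-56253) = 123827*(-56253) = -6965640231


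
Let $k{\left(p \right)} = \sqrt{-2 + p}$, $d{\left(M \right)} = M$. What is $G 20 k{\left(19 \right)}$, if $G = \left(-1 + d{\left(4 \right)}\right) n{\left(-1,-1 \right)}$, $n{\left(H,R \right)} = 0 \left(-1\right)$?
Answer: $0$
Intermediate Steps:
$n{\left(H,R \right)} = 0$
$G = 0$ ($G = \left(-1 + 4\right) 0 = 3 \cdot 0 = 0$)
$G 20 k{\left(19 \right)} = 0 \cdot 20 \sqrt{-2 + 19} = 0 \sqrt{17} = 0$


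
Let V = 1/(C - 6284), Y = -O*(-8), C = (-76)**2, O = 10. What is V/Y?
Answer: -1/40640 ≈ -2.4606e-5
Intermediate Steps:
C = 5776
Y = 80 (Y = -1*10*(-8) = -10*(-8) = 80)
V = -1/508 (V = 1/(5776 - 6284) = 1/(-508) = -1/508 ≈ -0.0019685)
V/Y = -1/508/80 = -1/508*1/80 = -1/40640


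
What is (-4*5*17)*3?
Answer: -1020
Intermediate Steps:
(-4*5*17)*3 = -20*17*3 = -340*3 = -1020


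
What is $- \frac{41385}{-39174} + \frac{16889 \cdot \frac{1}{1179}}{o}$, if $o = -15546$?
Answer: $\frac{63156087242}{59834152143} \approx 1.0555$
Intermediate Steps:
$- \frac{41385}{-39174} + \frac{16889 \cdot \frac{1}{1179}}{o} = - \frac{41385}{-39174} + \frac{16889 \cdot \frac{1}{1179}}{-15546} = \left(-41385\right) \left(- \frac{1}{39174}\right) + 16889 \cdot \frac{1}{1179} \left(- \frac{1}{15546}\right) = \frac{13795}{13058} + \frac{16889}{1179} \left(- \frac{1}{15546}\right) = \frac{13795}{13058} - \frac{16889}{18328734} = \frac{63156087242}{59834152143}$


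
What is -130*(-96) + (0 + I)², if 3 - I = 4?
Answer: 12481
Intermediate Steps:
I = -1 (I = 3 - 1*4 = 3 - 4 = -1)
-130*(-96) + (0 + I)² = -130*(-96) + (0 - 1)² = 12480 + (-1)² = 12480 + 1 = 12481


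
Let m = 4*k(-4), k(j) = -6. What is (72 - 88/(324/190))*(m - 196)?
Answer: -363440/81 ≈ -4486.9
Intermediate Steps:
m = -24 (m = 4*(-6) = -24)
(72 - 88/(324/190))*(m - 196) = (72 - 88/(324/190))*(-24 - 196) = (72 - 88/(324*(1/190)))*(-220) = (72 - 88/162/95)*(-220) = (72 - 88*95/162)*(-220) = (72 - 4180/81)*(-220) = (1652/81)*(-220) = -363440/81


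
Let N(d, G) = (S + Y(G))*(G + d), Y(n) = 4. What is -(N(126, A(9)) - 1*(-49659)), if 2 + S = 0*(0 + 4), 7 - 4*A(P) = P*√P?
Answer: -49901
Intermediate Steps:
A(P) = 7/4 - P^(3/2)/4 (A(P) = 7/4 - P*√P/4 = 7/4 - P^(3/2)/4)
S = -2 (S = -2 + 0*(0 + 4) = -2 + 0*4 = -2 + 0 = -2)
N(d, G) = 2*G + 2*d (N(d, G) = (-2 + 4)*(G + d) = 2*(G + d) = 2*G + 2*d)
-(N(126, A(9)) - 1*(-49659)) = -((2*(7/4 - 9^(3/2)/4) + 2*126) - 1*(-49659)) = -((2*(7/4 - ¼*27) + 252) + 49659) = -((2*(7/4 - 27/4) + 252) + 49659) = -((2*(-5) + 252) + 49659) = -((-10 + 252) + 49659) = -(242 + 49659) = -1*49901 = -49901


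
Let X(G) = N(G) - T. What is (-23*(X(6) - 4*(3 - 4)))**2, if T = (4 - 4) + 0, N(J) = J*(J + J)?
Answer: 3055504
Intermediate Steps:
N(J) = 2*J**2 (N(J) = J*(2*J) = 2*J**2)
T = 0 (T = 0 + 0 = 0)
X(G) = 2*G**2 (X(G) = 2*G**2 - 1*0 = 2*G**2 + 0 = 2*G**2)
(-23*(X(6) - 4*(3 - 4)))**2 = (-23*(2*6**2 - 4*(3 - 4)))**2 = (-23*(2*36 - 4*(-1)))**2 = (-23*(72 + 4))**2 = (-23*76)**2 = (-1748)**2 = 3055504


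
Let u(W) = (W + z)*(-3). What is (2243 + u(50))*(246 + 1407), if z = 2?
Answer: 3449811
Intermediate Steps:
u(W) = -6 - 3*W (u(W) = (W + 2)*(-3) = (2 + W)*(-3) = -6 - 3*W)
(2243 + u(50))*(246 + 1407) = (2243 + (-6 - 3*50))*(246 + 1407) = (2243 + (-6 - 150))*1653 = (2243 - 156)*1653 = 2087*1653 = 3449811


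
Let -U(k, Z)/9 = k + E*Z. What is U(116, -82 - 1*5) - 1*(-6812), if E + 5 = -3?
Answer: -496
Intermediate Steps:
E = -8 (E = -5 - 3 = -8)
U(k, Z) = -9*k + 72*Z (U(k, Z) = -9*(k - 8*Z) = -9*k + 72*Z)
U(116, -82 - 1*5) - 1*(-6812) = (-9*116 + 72*(-82 - 1*5)) - 1*(-6812) = (-1044 + 72*(-82 - 5)) + 6812 = (-1044 + 72*(-87)) + 6812 = (-1044 - 6264) + 6812 = -7308 + 6812 = -496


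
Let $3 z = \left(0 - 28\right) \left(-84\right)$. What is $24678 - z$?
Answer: $23894$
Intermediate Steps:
$z = 784$ ($z = \frac{\left(0 - 28\right) \left(-84\right)}{3} = \frac{\left(-28\right) \left(-84\right)}{3} = \frac{1}{3} \cdot 2352 = 784$)
$24678 - z = 24678 - 784 = 23894$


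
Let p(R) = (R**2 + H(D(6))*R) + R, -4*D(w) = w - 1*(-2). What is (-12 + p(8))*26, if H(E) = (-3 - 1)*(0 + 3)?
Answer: -936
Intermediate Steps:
D(w) = -1/2 - w/4 (D(w) = -(w - 1*(-2))/4 = -(w + 2)/4 = -(2 + w)/4 = -1/2 - w/4)
H(E) = -12 (H(E) = -4*3 = -12)
p(R) = R**2 - 11*R (p(R) = (R**2 - 12*R) + R = R**2 - 11*R)
(-12 + p(8))*26 = (-12 + 8*(-11 + 8))*26 = (-12 + 8*(-3))*26 = (-12 - 24)*26 = -36*26 = -936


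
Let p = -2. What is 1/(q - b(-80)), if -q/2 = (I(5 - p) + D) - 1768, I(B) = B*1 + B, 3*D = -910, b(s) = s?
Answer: 3/12584 ≈ 0.00023840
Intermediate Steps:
D = -910/3 (D = (⅓)*(-910) = -910/3 ≈ -303.33)
I(B) = 2*B (I(B) = B + B = 2*B)
q = 12344/3 (q = -2*((2*(5 - 1*(-2)) - 910/3) - 1768) = -2*((2*(5 + 2) - 910/3) - 1768) = -2*((2*7 - 910/3) - 1768) = -2*((14 - 910/3) - 1768) = -2*(-868/3 - 1768) = -2*(-6172/3) = 12344/3 ≈ 4114.7)
1/(q - b(-80)) = 1/(12344/3 - 1*(-80)) = 1/(12344/3 + 80) = 1/(12584/3) = 3/12584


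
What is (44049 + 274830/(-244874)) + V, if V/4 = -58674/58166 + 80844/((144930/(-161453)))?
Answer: -214148965919570954/677259653315 ≈ -3.1620e+5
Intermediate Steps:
V = -1992704952572/5531495 (V = 4*(-58674/58166 + 80844/((144930/(-161453)))) = 4*(-58674*1/58166 + 80844/((144930*(-1/161453)))) = 4*(-231/229 + 80844/(-144930/161453)) = 4*(-231/229 + 80844*(-161453/144930)) = 4*(-231/229 - 2175417722/24155) = 4*(-498176238143/5531495) = -1992704952572/5531495 ≈ -3.6025e+5)
(44049 + 274830/(-244874)) + V = (44049 + 274830/(-244874)) - 1992704952572/5531495 = (44049 + 274830*(-1/244874)) - 1992704952572/5531495 = (44049 - 137415/122437) - 1992704952572/5531495 = 5393089998/122437 - 1992704952572/5531495 = -214148965919570954/677259653315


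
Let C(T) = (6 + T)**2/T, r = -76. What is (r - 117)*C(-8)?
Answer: 193/2 ≈ 96.500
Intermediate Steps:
C(T) = (6 + T)**2/T
(r - 117)*C(-8) = (-76 - 117)*((6 - 8)**2/(-8)) = -(-193)*(-2)**2/8 = -(-193)*4/8 = -193*(-1/2) = 193/2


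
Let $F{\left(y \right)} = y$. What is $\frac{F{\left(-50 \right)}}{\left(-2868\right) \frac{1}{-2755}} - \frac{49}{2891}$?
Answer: $- \frac{4065059}{84606} \approx -48.047$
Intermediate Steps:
$\frac{F{\left(-50 \right)}}{\left(-2868\right) \frac{1}{-2755}} - \frac{49}{2891} = - \frac{50}{\left(-2868\right) \frac{1}{-2755}} - \frac{49}{2891} = - \frac{50}{\left(-2868\right) \left(- \frac{1}{2755}\right)} - \frac{1}{59} = - \frac{50}{\frac{2868}{2755}} - \frac{1}{59} = \left(-50\right) \frac{2755}{2868} - \frac{1}{59} = - \frac{68875}{1434} - \frac{1}{59} = - \frac{4065059}{84606}$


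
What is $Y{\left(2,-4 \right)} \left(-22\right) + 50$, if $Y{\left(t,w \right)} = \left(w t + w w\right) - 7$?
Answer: $28$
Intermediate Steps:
$Y{\left(t,w \right)} = -7 + w^{2} + t w$ ($Y{\left(t,w \right)} = \left(t w + w^{2}\right) - 7 = \left(w^{2} + t w\right) - 7 = -7 + w^{2} + t w$)
$Y{\left(2,-4 \right)} \left(-22\right) + 50 = \left(-7 + \left(-4\right)^{2} + 2 \left(-4\right)\right) \left(-22\right) + 50 = \left(-7 + 16 - 8\right) \left(-22\right) + 50 = 1 \left(-22\right) + 50 = -22 + 50 = 28$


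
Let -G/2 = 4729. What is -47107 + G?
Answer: -56565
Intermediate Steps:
G = -9458 (G = -2*4729 = -9458)
-47107 + G = -47107 - 9458 = -56565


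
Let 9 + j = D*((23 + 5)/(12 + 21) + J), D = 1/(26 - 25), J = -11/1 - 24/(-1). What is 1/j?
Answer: 33/160 ≈ 0.20625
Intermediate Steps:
J = 13 (J = -11*1 - 24*(-1) = -11 + 24 = 13)
D = 1 (D = 1/1 = 1)
j = 160/33 (j = -9 + 1*((23 + 5)/(12 + 21) + 13) = -9 + 1*(28/33 + 13) = -9 + 1*(457/33) = -9 + 457/33 = 160/33 ≈ 4.8485)
1/j = 1/(160/33) = 33/160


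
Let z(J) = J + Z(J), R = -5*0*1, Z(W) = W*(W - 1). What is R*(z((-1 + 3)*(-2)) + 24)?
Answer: 0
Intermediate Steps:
Z(W) = W*(-1 + W)
R = 0 (R = 0*1 = 0)
z(J) = J + J*(-1 + J)
R*(z((-1 + 3)*(-2)) + 24) = 0*(((-1 + 3)*(-2))² + 24) = 0*((2*(-2))² + 24) = 0*((-4)² + 24) = 0*(16 + 24) = 0*40 = 0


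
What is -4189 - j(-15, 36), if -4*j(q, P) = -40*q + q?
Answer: -16171/4 ≈ -4042.8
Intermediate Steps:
j(q, P) = 39*q/4 (j(q, P) = -(-40*q + q)/4 = -(-39)*q/4 = 39*q/4)
-4189 - j(-15, 36) = -4189 - 39*(-15)/4 = -4189 - 1*(-585/4) = -4189 + 585/4 = -16171/4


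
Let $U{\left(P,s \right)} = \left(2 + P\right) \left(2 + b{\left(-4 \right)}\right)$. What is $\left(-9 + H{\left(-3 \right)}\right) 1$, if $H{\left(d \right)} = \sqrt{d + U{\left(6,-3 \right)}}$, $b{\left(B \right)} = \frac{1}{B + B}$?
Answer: $-9 + 2 \sqrt{3} \approx -5.5359$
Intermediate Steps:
$b{\left(B \right)} = \frac{1}{2 B}$
$U{\left(P,s \right)} = \frac{15}{4} + \frac{15 P}{8}$ ($U{\left(P,s \right)} = \left(2 + P\right) \left(2 + \frac{1}{2 \left(-4\right)}\right) = \left(2 + P\right) \left(2 + \frac{1}{2} \left(- \frac{1}{4}\right)\right) = \left(2 + P\right) \left(2 - \frac{1}{8}\right) = \left(2 + P\right) \frac{15}{8} = \frac{15}{4} + \frac{15 P}{8}$)
$H{\left(d \right)} = \sqrt{15 + d}$ ($H{\left(d \right)} = \sqrt{d + \left(\frac{15}{4} + \frac{15}{8} \cdot 6\right)} = \sqrt{d + \left(\frac{15}{4} + \frac{45}{4}\right)} = \sqrt{d + 15} = \sqrt{15 + d}$)
$\left(-9 + H{\left(-3 \right)}\right) 1 = \left(-9 + \sqrt{15 - 3}\right) 1 = \left(-9 + \sqrt{12}\right) 1 = \left(-9 + 2 \sqrt{3}\right) 1 = -9 + 2 \sqrt{3}$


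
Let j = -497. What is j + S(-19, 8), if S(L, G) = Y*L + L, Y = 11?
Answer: -725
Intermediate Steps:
S(L, G) = 12*L (S(L, G) = 11*L + L = 12*L)
j + S(-19, 8) = -497 + 12*(-19) = -497 - 228 = -725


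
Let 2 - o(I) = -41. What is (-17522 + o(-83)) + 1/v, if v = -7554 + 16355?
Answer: -153832678/8801 ≈ -17479.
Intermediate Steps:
o(I) = 43 (o(I) = 2 - 1*(-41) = 2 + 41 = 43)
v = 8801
(-17522 + o(-83)) + 1/v = (-17522 + 43) + 1/8801 = -17479 + 1/8801 = -153832678/8801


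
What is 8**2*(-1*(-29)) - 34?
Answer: 1822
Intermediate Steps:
8**2*(-1*(-29)) - 34 = 64*29 - 34 = 1856 - 34 = 1822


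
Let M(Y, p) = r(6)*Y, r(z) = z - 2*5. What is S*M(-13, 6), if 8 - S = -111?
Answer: 6188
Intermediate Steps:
S = 119 (S = 8 - 1*(-111) = 8 + 111 = 119)
r(z) = -10 + z (r(z) = z - 10 = -10 + z)
M(Y, p) = -4*Y (M(Y, p) = (-10 + 6)*Y = -4*Y)
S*M(-13, 6) = 119*(-4*(-13)) = 119*52 = 6188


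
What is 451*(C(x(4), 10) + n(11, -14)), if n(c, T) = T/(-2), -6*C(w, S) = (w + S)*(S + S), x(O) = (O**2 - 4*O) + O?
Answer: -53669/3 ≈ -17890.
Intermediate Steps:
x(O) = O**2 - 3*O
C(w, S) = -S*(S + w)/3 (C(w, S) = -(w + S)*(S + S)/6 = -(S + w)*2*S/6 = -S*(S + w)/3)
n(c, T) = -T/2 (n(c, T) = T*(-1/2) = -T/2)
451*(C(x(4), 10) + n(11, -14)) = 451*(-1/3*10*(10 + 4*(-3 + 4)) - 1/2*(-14)) = 451*(-1/3*10*(10 + 4*1) + 7) = 451*(-1/3*10*(10 + 4) + 7) = 451*(-1/3*10*14 + 7) = 451*(-140/3 + 7) = 451*(-119/3) = -53669/3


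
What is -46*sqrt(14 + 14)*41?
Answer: -3772*sqrt(7) ≈ -9979.8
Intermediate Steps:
-46*sqrt(14 + 14)*41 = -92*sqrt(7)*41 = -3772*sqrt(7)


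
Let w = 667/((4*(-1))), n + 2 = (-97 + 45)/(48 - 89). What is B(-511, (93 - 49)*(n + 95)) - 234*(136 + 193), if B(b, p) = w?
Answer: -308611/4 ≈ -77153.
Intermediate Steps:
n = -30/41 (n = -2 + (-97 + 45)/(48 - 89) = -2 - 52/(-41) = -2 - 52*(-1/41) = -2 + 52/41 = -30/41 ≈ -0.73171)
w = -667/4 (w = 667/(-4) = 667*(-1/4) = -667/4 ≈ -166.75)
B(b, p) = -667/4
B(-511, (93 - 49)*(n + 95)) - 234*(136 + 193) = -667/4 - 234*(136 + 193) = -667/4 - 234*329 = -667/4 - 76986 = -308611/4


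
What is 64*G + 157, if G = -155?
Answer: -9763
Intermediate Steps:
64*G + 157 = 64*(-155) + 157 = -9920 + 157 = -9763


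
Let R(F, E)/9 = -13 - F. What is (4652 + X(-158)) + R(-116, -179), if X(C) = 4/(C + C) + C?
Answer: 428258/79 ≈ 5421.0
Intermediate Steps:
R(F, E) = -117 - 9*F (R(F, E) = 9*(-13 - F) = -117 - 9*F)
X(C) = C + 2/C (X(C) = 4/(2*C) + C = (1/(2*C))*4 + C = 2/C + C = C + 2/C)
(4652 + X(-158)) + R(-116, -179) = (4652 + (-158 + 2/(-158))) + (-117 - 9*(-116)) = (4652 + (-158 + 2*(-1/158))) + (-117 + 1044) = (4652 + (-158 - 1/79)) + 927 = (4652 - 12483/79) + 927 = 355025/79 + 927 = 428258/79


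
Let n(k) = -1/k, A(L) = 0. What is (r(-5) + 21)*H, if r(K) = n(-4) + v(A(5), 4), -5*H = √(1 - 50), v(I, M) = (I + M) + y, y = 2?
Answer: -763*I/20 ≈ -38.15*I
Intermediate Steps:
v(I, M) = 2 + I + M (v(I, M) = (I + M) + 2 = 2 + I + M)
H = -7*I/5 (H = -√(1 - 50)/5 = -7*I/5 ≈ -1.4*I)
r(K) = 25/4 (r(K) = -1/(-4) + (2 + 0 + 4) = -1*(-¼) + 6 = ¼ + 6 = 25/4)
(r(-5) + 21)*H = (25/4 + 21)*(-7*I/5) = 109*(-7*I/5)/4 = -763*I/20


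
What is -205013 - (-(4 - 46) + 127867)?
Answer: -332922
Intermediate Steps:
-205013 - (-(4 - 46) + 127867) = -205013 - (-1*(-42) + 127867) = -205013 - (42 + 127867) = -205013 - 1*127909 = -205013 - 127909 = -332922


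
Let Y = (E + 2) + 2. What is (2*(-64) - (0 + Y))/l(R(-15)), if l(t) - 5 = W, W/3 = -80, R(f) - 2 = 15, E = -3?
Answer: 129/235 ≈ 0.54894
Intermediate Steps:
R(f) = 17 (R(f) = 2 + 15 = 17)
W = -240 (W = 3*(-80) = -240)
Y = 1 (Y = (-3 + 2) + 2 = -1 + 2 = 1)
l(t) = -235 (l(t) = 5 - 240 = -235)
(2*(-64) - (0 + Y))/l(R(-15)) = (2*(-64) - (0 + 1))/(-235) = (-128 - 1*1)*(-1/235) = (-128 - 1)*(-1/235) = -129*(-1/235) = 129/235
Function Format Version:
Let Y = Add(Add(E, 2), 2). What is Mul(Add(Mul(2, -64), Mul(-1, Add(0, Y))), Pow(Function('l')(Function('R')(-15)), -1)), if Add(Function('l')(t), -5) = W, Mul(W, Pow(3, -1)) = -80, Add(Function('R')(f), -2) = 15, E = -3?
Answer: Rational(129, 235) ≈ 0.54894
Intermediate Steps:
Function('R')(f) = 17 (Function('R')(f) = Add(2, 15) = 17)
W = -240 (W = Mul(3, -80) = -240)
Y = 1 (Y = Add(Add(-3, 2), 2) = Add(-1, 2) = 1)
Function('l')(t) = -235 (Function('l')(t) = Add(5, -240) = -235)
Mul(Add(Mul(2, -64), Mul(-1, Add(0, Y))), Pow(Function('l')(Function('R')(-15)), -1)) = Mul(Add(Mul(2, -64), Mul(-1, Add(0, 1))), Pow(-235, -1)) = Mul(Add(-128, Mul(-1, 1)), Rational(-1, 235)) = Mul(Add(-128, -1), Rational(-1, 235)) = Mul(-129, Rational(-1, 235)) = Rational(129, 235)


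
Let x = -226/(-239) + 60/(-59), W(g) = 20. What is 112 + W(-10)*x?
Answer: 1559192/14101 ≈ 110.57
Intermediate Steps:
x = -1006/14101 (x = -226*(-1/239) + 60*(-1/59) = 226/239 - 60/59 = -1006/14101 ≈ -0.071342)
112 + W(-10)*x = 112 + 20*(-1006/14101) = 112 - 20120/14101 = 1559192/14101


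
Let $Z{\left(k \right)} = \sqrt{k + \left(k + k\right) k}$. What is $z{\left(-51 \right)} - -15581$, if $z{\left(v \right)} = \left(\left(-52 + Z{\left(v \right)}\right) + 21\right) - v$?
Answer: $15601 + \sqrt{5151} \approx 15673.0$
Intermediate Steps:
$Z{\left(k \right)} = \sqrt{k + 2 k^{2}}$ ($Z{\left(k \right)} = \sqrt{k + 2 k k} = \sqrt{k + 2 k^{2}}$)
$z{\left(v \right)} = -31 + \sqrt{v \left(1 + 2 v\right)} - v$ ($z{\left(v \right)} = \left(\left(-52 + \sqrt{v \left(1 + 2 v\right)}\right) + 21\right) - v = \left(-31 + \sqrt{v \left(1 + 2 v\right)}\right) - v = -31 + \sqrt{v \left(1 + 2 v\right)} - v$)
$z{\left(-51 \right)} - -15581 = \left(-31 + \sqrt{- 51 \left(1 + 2 \left(-51\right)\right)} - -51\right) - -15581 = \left(-31 + \sqrt{- 51 \left(1 - 102\right)} + 51\right) + 15581 = \left(-31 + \sqrt{\left(-51\right) \left(-101\right)} + 51\right) + 15581 = \left(-31 + \sqrt{5151} + 51\right) + 15581 = \left(20 + \sqrt{5151}\right) + 15581 = 15601 + \sqrt{5151}$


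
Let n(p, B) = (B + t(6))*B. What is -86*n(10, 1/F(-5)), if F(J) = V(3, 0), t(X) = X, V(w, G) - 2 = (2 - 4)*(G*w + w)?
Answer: 989/8 ≈ 123.63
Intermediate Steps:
V(w, G) = 2 - 2*w - 2*G*w (V(w, G) = 2 + (2 - 4)*(G*w + w) = 2 - 2*(w + G*w) = 2 + (-2*w - 2*G*w) = 2 - 2*w - 2*G*w)
F(J) = -4 (F(J) = 2 - 2*3 - 2*0*3 = 2 - 6 + 0 = -4)
n(p, B) = B*(6 + B) (n(p, B) = (B + 6)*B = (6 + B)*B = B*(6 + B))
-86*n(10, 1/F(-5)) = -86*(6 + 1/(-4))/(-4) = -(-43)*(6 - ¼)/2 = -(-43)*23/(2*4) = -86*(-23/16) = 989/8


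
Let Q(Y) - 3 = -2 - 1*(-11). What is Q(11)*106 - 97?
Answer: 1175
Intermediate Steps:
Q(Y) = 12 (Q(Y) = 3 + (-2 - 1*(-11)) = 3 + (-2 + 11) = 3 + 9 = 12)
Q(11)*106 - 97 = 12*106 - 97 = 1272 - 97 = 1175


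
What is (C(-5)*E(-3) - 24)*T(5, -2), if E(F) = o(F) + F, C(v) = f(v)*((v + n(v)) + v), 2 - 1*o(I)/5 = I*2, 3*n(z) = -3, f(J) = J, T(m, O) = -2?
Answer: -4022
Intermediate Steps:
n(z) = -1 (n(z) = (⅓)*(-3) = -1)
o(I) = 10 - 10*I (o(I) = 10 - 5*I*2 = 10 - 10*I)
C(v) = v*(-1 + 2*v) (C(v) = v*((v - 1) + v) = v*((-1 + v) + v) = v*(-1 + 2*v))
E(F) = 10 - 9*F (E(F) = (10 - 10*F) + F = 10 - 9*F)
(C(-5)*E(-3) - 24)*T(5, -2) = ((-5*(-1 + 2*(-5)))*(10 - 9*(-3)) - 24)*(-2) = ((-5*(-1 - 10))*(10 + 27) - 24)*(-2) = (-5*(-11)*37 - 24)*(-2) = (55*37 - 24)*(-2) = (2035 - 24)*(-2) = 2011*(-2) = -4022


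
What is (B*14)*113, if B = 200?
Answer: 316400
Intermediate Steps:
(B*14)*113 = (200*14)*113 = 2800*113 = 316400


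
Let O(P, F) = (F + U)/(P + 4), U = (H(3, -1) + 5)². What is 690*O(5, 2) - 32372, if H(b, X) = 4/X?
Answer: -32142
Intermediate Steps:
U = 1 (U = (4/(-1) + 5)² = (4*(-1) + 5)² = (-4 + 5)² = 1² = 1)
O(P, F) = (1 + F)/(4 + P) (O(P, F) = (F + 1)/(P + 4) = (1 + F)/(4 + P))
690*O(5, 2) - 32372 = 690*((1 + 2)/(4 + 5)) - 32372 = 690*(3/9) - 32372 = 690*((⅑)*3) - 32372 = 690*(⅓) - 32372 = 230 - 32372 = -32142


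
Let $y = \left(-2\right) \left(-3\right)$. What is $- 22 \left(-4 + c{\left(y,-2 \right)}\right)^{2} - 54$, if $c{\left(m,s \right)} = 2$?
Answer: $-142$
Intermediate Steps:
$y = 6$
$- 22 \left(-4 + c{\left(y,-2 \right)}\right)^{2} - 54 = - 22 \left(-4 + 2\right)^{2} - 54 = - 22 \left(-2\right)^{2} - 54 = \left(-22\right) 4 - 54 = -88 - 54 = -142$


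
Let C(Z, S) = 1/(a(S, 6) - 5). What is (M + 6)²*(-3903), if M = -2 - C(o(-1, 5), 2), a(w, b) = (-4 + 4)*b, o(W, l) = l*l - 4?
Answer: -1721223/25 ≈ -68849.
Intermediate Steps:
o(W, l) = -4 + l² (o(W, l) = l² - 4 = -4 + l²)
a(w, b) = 0 (a(w, b) = 0*b = 0)
C(Z, S) = -⅕ (C(Z, S) = 1/(0 - 5) = 1/(-5) = -⅕)
M = -9/5 (M = -2 - 1*(-⅕) = -2 + ⅕ = -9/5 ≈ -1.8000)
(M + 6)²*(-3903) = (-9/5 + 6)²*(-3903) = (21/5)²*(-3903) = (441/25)*(-3903) = -1721223/25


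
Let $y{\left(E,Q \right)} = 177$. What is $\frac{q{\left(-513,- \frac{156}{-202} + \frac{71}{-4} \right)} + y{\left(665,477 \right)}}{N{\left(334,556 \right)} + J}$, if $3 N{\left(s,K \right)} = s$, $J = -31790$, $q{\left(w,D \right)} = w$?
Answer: $\frac{252}{23759} \approx 0.010607$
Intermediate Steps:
$N{\left(s,K \right)} = \frac{s}{3}$
$\frac{q{\left(-513,- \frac{156}{-202} + \frac{71}{-4} \right)} + y{\left(665,477 \right)}}{N{\left(334,556 \right)} + J} = \frac{-513 + 177}{\frac{1}{3} \cdot 334 - 31790} = - \frac{336}{\frac{334}{3} - 31790} = - \frac{336}{- \frac{95036}{3}} = \left(-336\right) \left(- \frac{3}{95036}\right) = \frac{252}{23759}$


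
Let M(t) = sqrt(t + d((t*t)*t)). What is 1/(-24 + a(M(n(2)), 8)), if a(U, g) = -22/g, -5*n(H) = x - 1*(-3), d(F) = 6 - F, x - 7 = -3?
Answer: -4/107 ≈ -0.037383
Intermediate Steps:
x = 4 (x = 7 - 3 = 4)
n(H) = -7/5 (n(H) = -(4 - 1*(-3))/5 = -(4 + 3)/5 = -1/5*7 = -7/5)
M(t) = sqrt(6 + t - t**3) (M(t) = sqrt(t + (6 - t*t*t)) = sqrt(t + (6 - t**2*t)) = sqrt(t + (6 - t**3)) = sqrt(6 + t - t**3))
1/(-24 + a(M(n(2)), 8)) = 1/(-24 - 22/8) = 1/(-24 - 22*1/8) = 1/(-24 - 11/4) = 1/(-107/4) = -4/107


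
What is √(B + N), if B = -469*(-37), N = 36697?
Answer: 5*√2162 ≈ 232.49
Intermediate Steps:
B = 17353
√(B + N) = √(17353 + 36697) = √54050 = 5*√2162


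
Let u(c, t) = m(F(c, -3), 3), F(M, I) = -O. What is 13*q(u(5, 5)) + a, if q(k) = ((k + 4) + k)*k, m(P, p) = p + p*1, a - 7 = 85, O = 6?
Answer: 1340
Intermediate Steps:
a = 92 (a = 7 + 85 = 92)
F(M, I) = -6 (F(M, I) = -1*6 = -6)
m(P, p) = 2*p (m(P, p) = p + p = 2*p)
u(c, t) = 6 (u(c, t) = 2*3 = 6)
q(k) = k*(4 + 2*k) (q(k) = ((4 + k) + k)*k = (4 + 2*k)*k = k*(4 + 2*k))
13*q(u(5, 5)) + a = 13*(2*6*(2 + 6)) + 92 = 13*(2*6*8) + 92 = 13*96 + 92 = 1248 + 92 = 1340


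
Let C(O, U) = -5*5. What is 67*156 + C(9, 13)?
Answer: 10427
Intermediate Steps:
C(O, U) = -25
67*156 + C(9, 13) = 67*156 - 25 = 10452 - 25 = 10427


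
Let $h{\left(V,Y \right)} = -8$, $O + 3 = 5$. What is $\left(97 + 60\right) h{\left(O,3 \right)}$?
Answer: $-1256$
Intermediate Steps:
$O = 2$ ($O = -3 + 5 = 2$)
$\left(97 + 60\right) h{\left(O,3 \right)} = \left(97 + 60\right) \left(-8\right) = 157 \left(-8\right) = -1256$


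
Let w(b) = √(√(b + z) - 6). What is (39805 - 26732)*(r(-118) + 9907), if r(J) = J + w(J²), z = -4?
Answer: 127971597 + 13073*√(-6 + 4*√870) ≈ 1.2811e+8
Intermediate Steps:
w(b) = √(-6 + √(-4 + b)) (w(b) = √(√(b - 4) - 6) = √(√(-4 + b) - 6) = √(-6 + √(-4 + b)))
r(J) = J + √(-6 + √(-4 + J²))
(39805 - 26732)*(r(-118) + 9907) = (39805 - 26732)*((-118 + √(-6 + √(-4 + (-118)²))) + 9907) = 13073*((-118 + √(-6 + √(-4 + 13924))) + 9907) = 13073*((-118 + √(-6 + √13920)) + 9907) = 13073*((-118 + √(-6 + 4*√870)) + 9907) = 13073*(9789 + √(-6 + 4*√870)) = 127971597 + 13073*√(-6 + 4*√870)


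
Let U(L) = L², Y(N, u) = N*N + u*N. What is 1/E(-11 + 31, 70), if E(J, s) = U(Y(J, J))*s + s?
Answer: 1/44800070 ≈ 2.2321e-8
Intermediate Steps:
Y(N, u) = N² + N*u
E(J, s) = s + 4*s*J⁴ (E(J, s) = (J*(J + J))²*s + s = (J*(2*J))²*s + s = (2*J²)²*s + s = (4*J⁴)*s + s = 4*s*J⁴ + s = s + 4*s*J⁴)
1/E(-11 + 31, 70) = 1/(70*(1 + 4*(-11 + 31)⁴)) = 1/(70*(1 + 4*20⁴)) = 1/(70*(1 + 4*160000)) = 1/(70*(1 + 640000)) = 1/(70*640001) = 1/44800070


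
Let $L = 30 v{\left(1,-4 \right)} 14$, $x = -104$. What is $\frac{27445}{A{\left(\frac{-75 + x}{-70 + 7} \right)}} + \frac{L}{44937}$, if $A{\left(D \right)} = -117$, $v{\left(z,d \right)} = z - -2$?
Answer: $- \frac{137016505}{584181} \approx -234.54$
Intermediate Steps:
$v{\left(z,d \right)} = 2 + z$ ($v{\left(z,d \right)} = z + 2 = 2 + z$)
$L = 1260$ ($L = 30 \left(2 + 1\right) 14 = 30 \cdot 3 \cdot 14 = 90 \cdot 14 = 1260$)
$\frac{27445}{A{\left(\frac{-75 + x}{-70 + 7} \right)}} + \frac{L}{44937} = \frac{27445}{-117} + \frac{1260}{44937} = 27445 \left(- \frac{1}{117}\right) + 1260 \cdot \frac{1}{44937} = - \frac{27445}{117} + \frac{140}{4993} = - \frac{137016505}{584181}$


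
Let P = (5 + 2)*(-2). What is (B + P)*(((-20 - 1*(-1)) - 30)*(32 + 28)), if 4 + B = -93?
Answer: 326340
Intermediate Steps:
B = -97 (B = -4 - 93 = -97)
P = -14 (P = 7*(-2) = -14)
(B + P)*(((-20 - 1*(-1)) - 30)*(32 + 28)) = (-97 - 14)*(((-20 - 1*(-1)) - 30)*(32 + 28)) = -111*((-20 + 1) - 30)*60 = -111*(-19 - 30)*60 = -(-5439)*60 = -111*(-2940) = 326340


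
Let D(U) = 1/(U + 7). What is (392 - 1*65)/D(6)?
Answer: 4251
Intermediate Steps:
D(U) = 1/(7 + U)
(392 - 1*65)/D(6) = (392 - 1*65)/(1/(7 + 6)) = (392 - 65)/(1/13) = 327/(1/13) = 327*13 = 4251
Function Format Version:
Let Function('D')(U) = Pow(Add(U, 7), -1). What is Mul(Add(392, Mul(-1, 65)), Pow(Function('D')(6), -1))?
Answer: 4251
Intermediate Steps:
Function('D')(U) = Pow(Add(7, U), -1)
Mul(Add(392, Mul(-1, 65)), Pow(Function('D')(6), -1)) = Mul(Add(392, Mul(-1, 65)), Pow(Pow(Add(7, 6), -1), -1)) = Mul(Add(392, -65), Pow(Pow(13, -1), -1)) = Mul(327, Pow(Rational(1, 13), -1)) = Mul(327, 13) = 4251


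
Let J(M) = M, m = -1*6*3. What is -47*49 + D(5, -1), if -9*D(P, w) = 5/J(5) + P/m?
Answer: -373099/162 ≈ -2303.1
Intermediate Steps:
m = -18 (m = -6*3 = -18)
D(P, w) = -1/9 + P/162 (D(P, w) = -(5/5 + P/(-18))/9 = -(5*(1/5) + P*(-1/18))/9 = -(1 - P/18)/9 = -1/9 + P/162)
-47*49 + D(5, -1) = -47*49 + (-1/9 + (1/162)*5) = -2303 + (-1/9 + 5/162) = -2303 - 13/162 = -373099/162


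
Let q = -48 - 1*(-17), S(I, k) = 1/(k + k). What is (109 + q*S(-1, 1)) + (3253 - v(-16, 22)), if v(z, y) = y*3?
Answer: 6561/2 ≈ 3280.5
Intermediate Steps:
v(z, y) = 3*y
S(I, k) = 1/(2*k)
q = -31 (q = -48 + 17 = -31)
(109 + q*S(-1, 1)) + (3253 - v(-16, 22)) = (109 - 31/(2*1)) + (3253 - 3*22) = (109 - 31/2) + (3253 - 1*66) = (109 - 31*1/2) + (3253 - 66) = (109 - 31/2) + 3187 = 187/2 + 3187 = 6561/2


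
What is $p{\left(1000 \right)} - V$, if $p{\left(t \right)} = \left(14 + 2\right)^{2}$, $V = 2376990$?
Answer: $-2376734$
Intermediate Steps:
$p{\left(t \right)} = 256$ ($p{\left(t \right)} = 16^{2} = 256$)
$p{\left(1000 \right)} - V = 256 - 2376990 = -2376734$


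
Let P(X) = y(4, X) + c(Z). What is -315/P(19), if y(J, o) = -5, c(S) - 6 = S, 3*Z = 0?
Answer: -315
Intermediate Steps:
Z = 0 (Z = (⅓)*0 = 0)
c(S) = 6 + S
P(X) = 1 (P(X) = -5 + (6 + 0) = -5 + 6 = 1)
-315/P(19) = -315/1 = -315*1 = -315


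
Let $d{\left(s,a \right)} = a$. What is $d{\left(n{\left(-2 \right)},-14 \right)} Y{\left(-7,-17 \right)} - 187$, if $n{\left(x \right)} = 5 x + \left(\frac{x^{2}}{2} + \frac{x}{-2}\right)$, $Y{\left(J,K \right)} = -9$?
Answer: $-61$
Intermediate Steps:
$n{\left(x \right)} = \frac{x^{2}}{2} + \frac{9 x}{2}$ ($n{\left(x \right)} = 5 x + \left(x^{2} \cdot \frac{1}{2} + x \left(- \frac{1}{2}\right)\right) = 5 x + \left(\frac{x^{2}}{2} - \frac{x}{2}\right) = \frac{x^{2}}{2} + \frac{9 x}{2}$)
$d{\left(n{\left(-2 \right)},-14 \right)} Y{\left(-7,-17 \right)} - 187 = \left(-14\right) \left(-9\right) - 187 = 126 - 187 = -61$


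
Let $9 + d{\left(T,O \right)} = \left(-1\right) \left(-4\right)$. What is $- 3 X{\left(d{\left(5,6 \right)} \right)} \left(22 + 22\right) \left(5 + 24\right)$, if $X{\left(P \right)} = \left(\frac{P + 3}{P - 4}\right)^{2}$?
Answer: $- \frac{5104}{27} \approx -189.04$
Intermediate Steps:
$d{\left(T,O \right)} = -5$ ($d{\left(T,O \right)} = -9 - -4 = -9 + 4 = -5$)
$X{\left(P \right)} = \frac{\left(3 + P\right)^{2}}{\left(-4 + P\right)^{2}}$ ($X{\left(P \right)} = \left(\frac{3 + P}{-4 + P}\right)^{2} = \frac{\left(3 + P\right)^{2}}{\left(-4 + P\right)^{2}}$)
$- 3 X{\left(d{\left(5,6 \right)} \right)} \left(22 + 22\right) \left(5 + 24\right) = - 3 \frac{\left(3 - 5\right)^{2}}{\left(-4 - 5\right)^{2}} \left(22 + 22\right) \left(5 + 24\right) = - 3 \frac{\left(-2\right)^{2}}{81} \cdot 44 \cdot 29 = - 3 \cdot \frac{1}{81} \cdot 4 \cdot 1276 = \left(-3\right) \frac{4}{81} \cdot 1276 = \left(- \frac{4}{27}\right) 1276 = - \frac{5104}{27}$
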